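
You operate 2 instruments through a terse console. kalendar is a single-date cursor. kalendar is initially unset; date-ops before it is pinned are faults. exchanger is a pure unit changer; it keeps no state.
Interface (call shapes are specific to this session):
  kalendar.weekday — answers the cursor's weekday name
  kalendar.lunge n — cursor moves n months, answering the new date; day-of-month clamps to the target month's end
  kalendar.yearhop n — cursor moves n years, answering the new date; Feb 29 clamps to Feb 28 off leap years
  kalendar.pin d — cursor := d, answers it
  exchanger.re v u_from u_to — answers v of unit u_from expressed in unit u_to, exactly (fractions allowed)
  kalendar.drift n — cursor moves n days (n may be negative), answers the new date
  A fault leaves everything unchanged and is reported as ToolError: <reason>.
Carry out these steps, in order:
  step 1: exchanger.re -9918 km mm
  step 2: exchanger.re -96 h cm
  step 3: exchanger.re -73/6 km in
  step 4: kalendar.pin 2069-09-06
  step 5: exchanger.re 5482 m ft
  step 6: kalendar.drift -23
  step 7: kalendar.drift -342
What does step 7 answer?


Then exchanger.re passing v→-9918, u_from→km, u_to→mm, and see -9918000000.
Next I call exchanger.re passing v→-96, u_from→h, u_to→cm, and observe ToolError: incompatible units.
I use exchanger.re passing v→-73/6, u_from→km, u_to→in, and see -182500000/381.
Invoking kalendar.pin passing d→2069-09-06, and get 2069-09-06.
I call exchanger.re passing v→5482, u_from→m, u_to→ft, and observe 6852500/381.
Calling kalendar.drift passing n→-23: 2069-08-14.
I run kalendar.drift passing n→-342: 2068-09-06.

Answer: 2068-09-06


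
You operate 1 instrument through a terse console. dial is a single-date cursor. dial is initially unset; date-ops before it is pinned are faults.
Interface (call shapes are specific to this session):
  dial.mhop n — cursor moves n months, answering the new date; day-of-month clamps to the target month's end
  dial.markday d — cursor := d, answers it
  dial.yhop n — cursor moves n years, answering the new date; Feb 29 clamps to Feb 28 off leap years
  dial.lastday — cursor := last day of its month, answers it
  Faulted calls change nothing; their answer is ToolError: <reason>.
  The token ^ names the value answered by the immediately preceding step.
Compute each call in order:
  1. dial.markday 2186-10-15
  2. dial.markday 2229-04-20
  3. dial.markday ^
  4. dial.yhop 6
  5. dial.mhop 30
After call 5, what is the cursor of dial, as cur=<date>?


Answer: cur=2237-10-20

Derivation:
% dial.markday d=2186-10-15
:: 2186-10-15
% dial.markday d=2229-04-20
:: 2229-04-20
% dial.markday d=^
:: 2229-04-20
% dial.yhop n=6
:: 2235-04-20
% dial.mhop n=30
:: 2237-10-20


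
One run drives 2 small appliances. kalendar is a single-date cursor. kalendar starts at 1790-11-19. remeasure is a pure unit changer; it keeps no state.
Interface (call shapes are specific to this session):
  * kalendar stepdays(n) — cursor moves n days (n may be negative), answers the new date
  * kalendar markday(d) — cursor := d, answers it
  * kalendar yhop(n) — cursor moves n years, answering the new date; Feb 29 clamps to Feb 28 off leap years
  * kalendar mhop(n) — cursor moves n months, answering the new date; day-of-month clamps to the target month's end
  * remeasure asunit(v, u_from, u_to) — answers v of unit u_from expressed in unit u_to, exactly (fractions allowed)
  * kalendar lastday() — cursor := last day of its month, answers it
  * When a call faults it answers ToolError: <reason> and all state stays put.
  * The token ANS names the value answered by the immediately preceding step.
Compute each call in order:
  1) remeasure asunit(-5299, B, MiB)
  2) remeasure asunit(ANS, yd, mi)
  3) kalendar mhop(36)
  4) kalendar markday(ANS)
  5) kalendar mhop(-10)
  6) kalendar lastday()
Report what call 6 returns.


Answer: 1793-01-31

Derivation:
% 1. remeasure asunit(v: -5299, u_from: B, u_to: MiB) : -5299/1048576
% 2. remeasure asunit(v: ANS, u_from: yd, u_to: mi) : -5299/1845493760
% 3. kalendar mhop(n: 36) : 1793-11-19
% 4. kalendar markday(d: ANS) : 1793-11-19
% 5. kalendar mhop(n: -10) : 1793-01-19
% 6. kalendar lastday() : 1793-01-31


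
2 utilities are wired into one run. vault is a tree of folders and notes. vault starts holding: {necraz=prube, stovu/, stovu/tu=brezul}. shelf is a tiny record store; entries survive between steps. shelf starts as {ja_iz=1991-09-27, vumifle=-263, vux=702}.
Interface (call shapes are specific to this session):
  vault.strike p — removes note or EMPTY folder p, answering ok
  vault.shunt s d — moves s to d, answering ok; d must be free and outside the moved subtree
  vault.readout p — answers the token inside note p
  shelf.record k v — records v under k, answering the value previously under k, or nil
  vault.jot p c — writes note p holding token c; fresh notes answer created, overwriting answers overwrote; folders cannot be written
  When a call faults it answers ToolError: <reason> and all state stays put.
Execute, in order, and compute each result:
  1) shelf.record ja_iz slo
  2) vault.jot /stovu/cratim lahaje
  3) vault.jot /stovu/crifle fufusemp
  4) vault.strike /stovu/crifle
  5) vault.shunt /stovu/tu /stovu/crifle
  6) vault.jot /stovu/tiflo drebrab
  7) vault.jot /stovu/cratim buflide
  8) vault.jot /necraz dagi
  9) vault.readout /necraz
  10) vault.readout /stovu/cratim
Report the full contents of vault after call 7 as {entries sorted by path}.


Answer: {necraz=prube, stovu/, stovu/cratim=buflide, stovu/crifle=brezul, stovu/tiflo=drebrab}

Derivation:
[in] record k='ja_iz' v='slo'
[out] 1991-09-27
[in] jot p='/stovu/cratim' c='lahaje'
[out] created
[in] jot p='/stovu/crifle' c='fufusemp'
[out] created
[in] strike p='/stovu/crifle'
[out] ok
[in] shunt s='/stovu/tu' d='/stovu/crifle'
[out] ok
[in] jot p='/stovu/tiflo' c='drebrab'
[out] created
[in] jot p='/stovu/cratim' c='buflide'
[out] overwrote
[in] jot p='/necraz' c='dagi'
[out] overwrote
[in] readout p='/necraz'
[out] dagi
[in] readout p='/stovu/cratim'
[out] buflide


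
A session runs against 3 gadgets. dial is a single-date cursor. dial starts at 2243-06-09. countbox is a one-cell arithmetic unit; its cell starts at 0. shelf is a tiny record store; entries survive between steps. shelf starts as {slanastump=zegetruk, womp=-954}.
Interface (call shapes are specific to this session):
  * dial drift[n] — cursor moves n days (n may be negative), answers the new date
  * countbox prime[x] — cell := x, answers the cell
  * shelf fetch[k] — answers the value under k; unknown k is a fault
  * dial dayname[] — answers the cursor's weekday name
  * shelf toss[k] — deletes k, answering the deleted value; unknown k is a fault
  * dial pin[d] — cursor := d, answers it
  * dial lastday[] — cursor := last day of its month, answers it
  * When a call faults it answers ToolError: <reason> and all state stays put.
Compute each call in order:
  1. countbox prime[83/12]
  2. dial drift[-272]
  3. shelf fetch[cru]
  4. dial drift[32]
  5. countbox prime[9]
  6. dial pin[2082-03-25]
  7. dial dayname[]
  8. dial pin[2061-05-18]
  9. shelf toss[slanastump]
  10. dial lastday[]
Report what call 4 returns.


Answer: 2242-10-12

Derivation:
# 1. countbox prime(x: 83/12) : 83/12
# 2. dial drift(n: -272) : 2242-09-10
# 3. shelf fetch(k: cru) : ToolError: no such key cru
# 4. dial drift(n: 32) : 2242-10-12
# 5. countbox prime(x: 9) : 9
# 6. dial pin(d: 2082-03-25) : 2082-03-25
# 7. dial dayname() : Wednesday
# 8. dial pin(d: 2061-05-18) : 2061-05-18
# 9. shelf toss(k: slanastump) : zegetruk
# 10. dial lastday() : 2061-05-31


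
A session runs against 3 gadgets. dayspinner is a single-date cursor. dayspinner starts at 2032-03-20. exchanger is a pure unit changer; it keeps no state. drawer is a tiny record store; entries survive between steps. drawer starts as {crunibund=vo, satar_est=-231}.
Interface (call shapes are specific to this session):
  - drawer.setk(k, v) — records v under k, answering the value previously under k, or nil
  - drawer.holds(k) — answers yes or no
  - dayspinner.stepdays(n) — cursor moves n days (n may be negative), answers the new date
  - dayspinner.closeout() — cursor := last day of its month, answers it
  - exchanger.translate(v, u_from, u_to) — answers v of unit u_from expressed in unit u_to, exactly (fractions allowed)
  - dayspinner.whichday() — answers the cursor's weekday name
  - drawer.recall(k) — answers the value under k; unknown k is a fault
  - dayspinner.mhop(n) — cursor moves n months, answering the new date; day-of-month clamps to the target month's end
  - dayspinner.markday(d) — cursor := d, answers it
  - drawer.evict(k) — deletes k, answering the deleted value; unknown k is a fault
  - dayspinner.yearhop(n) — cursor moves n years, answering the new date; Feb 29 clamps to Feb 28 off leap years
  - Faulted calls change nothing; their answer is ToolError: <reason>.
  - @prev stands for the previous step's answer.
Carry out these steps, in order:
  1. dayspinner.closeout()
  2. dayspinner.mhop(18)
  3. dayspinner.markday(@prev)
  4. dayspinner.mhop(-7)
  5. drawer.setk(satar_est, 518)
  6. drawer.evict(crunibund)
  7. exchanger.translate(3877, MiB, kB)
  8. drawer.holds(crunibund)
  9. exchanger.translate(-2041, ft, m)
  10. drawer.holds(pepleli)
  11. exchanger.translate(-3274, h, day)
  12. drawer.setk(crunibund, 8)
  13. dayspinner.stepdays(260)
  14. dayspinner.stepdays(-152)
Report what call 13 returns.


Answer: 2033-11-15

Derivation:
// closeout() ~> 2032-03-31
// mhop(n→18) ~> 2033-09-30
// markday(d→@prev) ~> 2033-09-30
// mhop(n→-7) ~> 2033-02-28
// setk(k→satar_est, v→518) ~> -231
// evict(k→crunibund) ~> vo
// translate(v→3877, u_from→MiB, u_to→kB) ~> 508166144/125
// holds(k→crunibund) ~> no
// translate(v→-2041, u_from→ft, u_to→m) ~> -777621/1250
// holds(k→pepleli) ~> no
// translate(v→-3274, u_from→h, u_to→day) ~> -1637/12
// setk(k→crunibund, v→8) ~> nil
// stepdays(n→260) ~> 2033-11-15
// stepdays(n→-152) ~> 2033-06-16


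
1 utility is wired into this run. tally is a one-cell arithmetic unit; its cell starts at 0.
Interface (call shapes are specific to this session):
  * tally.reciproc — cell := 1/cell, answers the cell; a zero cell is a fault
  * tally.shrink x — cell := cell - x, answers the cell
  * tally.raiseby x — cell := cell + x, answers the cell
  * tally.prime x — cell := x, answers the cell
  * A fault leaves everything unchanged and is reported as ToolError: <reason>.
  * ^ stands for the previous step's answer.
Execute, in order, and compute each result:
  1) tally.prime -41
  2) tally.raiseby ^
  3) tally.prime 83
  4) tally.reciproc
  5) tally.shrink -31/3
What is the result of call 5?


> tally.prime x→-41
[out] -41
> tally.raiseby x→^
[out] -82
> tally.prime x→83
[out] 83
> tally.reciproc
[out] 1/83
> tally.shrink x→-31/3
[out] 2576/249

Answer: 2576/249


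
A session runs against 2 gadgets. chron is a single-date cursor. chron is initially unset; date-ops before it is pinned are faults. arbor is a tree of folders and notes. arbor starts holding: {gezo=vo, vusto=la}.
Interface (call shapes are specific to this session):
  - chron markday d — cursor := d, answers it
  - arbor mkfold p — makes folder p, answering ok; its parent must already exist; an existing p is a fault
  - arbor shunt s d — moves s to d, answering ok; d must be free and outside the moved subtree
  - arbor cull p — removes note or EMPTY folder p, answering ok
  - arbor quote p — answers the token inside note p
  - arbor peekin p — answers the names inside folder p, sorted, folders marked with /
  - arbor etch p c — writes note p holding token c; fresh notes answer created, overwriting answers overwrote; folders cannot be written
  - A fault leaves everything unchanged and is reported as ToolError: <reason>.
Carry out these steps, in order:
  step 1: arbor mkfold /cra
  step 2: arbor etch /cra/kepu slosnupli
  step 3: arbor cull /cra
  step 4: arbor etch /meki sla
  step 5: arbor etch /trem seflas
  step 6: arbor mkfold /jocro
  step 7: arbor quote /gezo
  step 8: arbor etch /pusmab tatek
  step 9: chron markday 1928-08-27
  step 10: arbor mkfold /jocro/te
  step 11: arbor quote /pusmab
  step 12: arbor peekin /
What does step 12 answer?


Do: arbor mkfold[p='/cra']
See: ok
Do: arbor etch[p='/cra/kepu'; c='slosnupli']
See: created
Do: arbor cull[p='/cra']
See: ToolError: not empty
Do: arbor etch[p='/meki'; c='sla']
See: created
Do: arbor etch[p='/trem'; c='seflas']
See: created
Do: arbor mkfold[p='/jocro']
See: ok
Do: arbor quote[p='/gezo']
See: vo
Do: arbor etch[p='/pusmab'; c='tatek']
See: created
Do: chron markday[d='1928-08-27']
See: 1928-08-27
Do: arbor mkfold[p='/jocro/te']
See: ok
Do: arbor quote[p='/pusmab']
See: tatek
Do: arbor peekin[p='/']
See: [cra/, gezo, jocro/, meki, pusmab, trem, vusto]

Answer: [cra/, gezo, jocro/, meki, pusmab, trem, vusto]


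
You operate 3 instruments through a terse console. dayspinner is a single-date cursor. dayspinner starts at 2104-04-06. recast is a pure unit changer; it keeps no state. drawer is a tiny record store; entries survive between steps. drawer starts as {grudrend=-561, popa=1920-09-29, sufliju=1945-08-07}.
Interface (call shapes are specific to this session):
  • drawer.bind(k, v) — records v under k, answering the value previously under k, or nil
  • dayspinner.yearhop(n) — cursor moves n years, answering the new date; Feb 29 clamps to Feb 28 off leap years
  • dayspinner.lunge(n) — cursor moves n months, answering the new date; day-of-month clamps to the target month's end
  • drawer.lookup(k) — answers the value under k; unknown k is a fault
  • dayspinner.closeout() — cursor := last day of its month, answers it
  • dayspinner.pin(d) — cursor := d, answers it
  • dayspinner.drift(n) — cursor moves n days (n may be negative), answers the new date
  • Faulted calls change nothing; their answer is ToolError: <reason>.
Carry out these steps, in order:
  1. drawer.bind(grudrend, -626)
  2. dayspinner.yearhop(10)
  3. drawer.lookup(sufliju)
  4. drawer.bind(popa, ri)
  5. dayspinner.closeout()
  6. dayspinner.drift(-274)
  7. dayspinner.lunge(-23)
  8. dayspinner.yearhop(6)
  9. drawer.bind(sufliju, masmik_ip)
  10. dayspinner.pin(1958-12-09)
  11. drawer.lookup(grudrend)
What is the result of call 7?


Act: drawer.bind[k=grudrend; v=-626]
Obs: -561
Act: dayspinner.yearhop[n=10]
Obs: 2114-04-06
Act: drawer.lookup[k=sufliju]
Obs: 1945-08-07
Act: drawer.bind[k=popa; v=ri]
Obs: 1920-09-29
Act: dayspinner.closeout[]
Obs: 2114-04-30
Act: dayspinner.drift[n=-274]
Obs: 2113-07-30
Act: dayspinner.lunge[n=-23]
Obs: 2111-08-30
Act: dayspinner.yearhop[n=6]
Obs: 2117-08-30
Act: drawer.bind[k=sufliju; v=masmik_ip]
Obs: 1945-08-07
Act: dayspinner.pin[d=1958-12-09]
Obs: 1958-12-09
Act: drawer.lookup[k=grudrend]
Obs: -626

Answer: 2111-08-30


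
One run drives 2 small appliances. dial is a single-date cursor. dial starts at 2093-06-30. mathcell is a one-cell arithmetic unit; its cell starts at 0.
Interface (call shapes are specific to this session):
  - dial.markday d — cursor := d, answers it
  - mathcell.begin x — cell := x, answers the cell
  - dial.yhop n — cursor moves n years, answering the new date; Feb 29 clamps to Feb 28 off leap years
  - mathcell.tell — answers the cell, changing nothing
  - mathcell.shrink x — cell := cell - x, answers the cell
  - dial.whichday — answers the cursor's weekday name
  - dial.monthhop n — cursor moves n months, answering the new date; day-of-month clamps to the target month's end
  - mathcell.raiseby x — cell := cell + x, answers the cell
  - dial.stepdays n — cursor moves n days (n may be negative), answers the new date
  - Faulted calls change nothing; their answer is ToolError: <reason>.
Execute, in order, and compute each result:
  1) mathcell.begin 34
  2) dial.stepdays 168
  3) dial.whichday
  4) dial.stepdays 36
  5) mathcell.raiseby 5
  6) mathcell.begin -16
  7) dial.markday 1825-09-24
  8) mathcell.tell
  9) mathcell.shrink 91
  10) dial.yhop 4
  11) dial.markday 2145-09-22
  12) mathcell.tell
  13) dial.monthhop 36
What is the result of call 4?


Answer: 2094-01-20

Derivation:
Next I call mathcell.begin using x: 34, yielding 34.
Calling dial.stepdays using n: 168, and see 2093-12-15.
Calling dial.whichday(), — result: Tuesday.
I call dial.stepdays using n: 36, which returns 2094-01-20.
Invoking mathcell.raiseby using x: 5, and observe 39.
Now I run mathcell.begin using x: -16, — result: -16.
I invoke dial.markday using d: 1825-09-24, yielding 1825-09-24.
I use mathcell.tell, and get -16.
Invoking mathcell.shrink using x: 91, and see -107.
I run dial.yhop using n: 4, giving 1829-09-24.
I try dial.markday using d: 2145-09-22, → 2145-09-22.
I call mathcell.tell, yielding -107.
I call dial.monthhop using n: 36, yielding 2148-09-22.


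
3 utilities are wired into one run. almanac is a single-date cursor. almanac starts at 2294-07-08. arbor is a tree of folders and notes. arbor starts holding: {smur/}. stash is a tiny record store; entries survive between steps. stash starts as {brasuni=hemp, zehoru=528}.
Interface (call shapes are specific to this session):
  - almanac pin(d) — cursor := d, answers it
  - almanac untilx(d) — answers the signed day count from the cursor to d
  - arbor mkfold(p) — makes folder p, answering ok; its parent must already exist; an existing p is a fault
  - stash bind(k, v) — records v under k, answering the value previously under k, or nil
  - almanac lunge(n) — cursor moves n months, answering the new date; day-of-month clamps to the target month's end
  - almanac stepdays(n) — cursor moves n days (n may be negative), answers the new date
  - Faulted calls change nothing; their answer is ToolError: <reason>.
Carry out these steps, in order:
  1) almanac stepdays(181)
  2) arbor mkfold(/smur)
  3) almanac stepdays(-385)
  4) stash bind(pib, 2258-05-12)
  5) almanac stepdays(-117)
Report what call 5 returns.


-> almanac stepdays(n→181)
<- 2295-01-05
-> arbor mkfold(p→/smur)
<- ToolError: exists
-> almanac stepdays(n→-385)
<- 2293-12-16
-> stash bind(k→pib, v→2258-05-12)
<- nil
-> almanac stepdays(n→-117)
<- 2293-08-21

Answer: 2293-08-21


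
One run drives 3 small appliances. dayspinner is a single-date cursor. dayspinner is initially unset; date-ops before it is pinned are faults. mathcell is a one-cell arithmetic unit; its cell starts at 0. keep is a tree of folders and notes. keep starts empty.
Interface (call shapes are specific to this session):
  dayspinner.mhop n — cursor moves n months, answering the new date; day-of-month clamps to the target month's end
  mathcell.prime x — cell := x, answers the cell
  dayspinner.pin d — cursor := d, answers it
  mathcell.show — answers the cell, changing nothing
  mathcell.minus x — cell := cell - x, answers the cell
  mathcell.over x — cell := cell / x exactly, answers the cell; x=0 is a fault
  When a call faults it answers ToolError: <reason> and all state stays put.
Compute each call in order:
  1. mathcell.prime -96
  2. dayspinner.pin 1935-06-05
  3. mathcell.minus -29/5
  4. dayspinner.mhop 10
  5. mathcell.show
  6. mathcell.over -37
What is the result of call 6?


I invoke mathcell.prime(-96), which returns -96.
Then dayspinner.pin(1935-06-05), and get 1935-06-05.
Calling mathcell.minus(-29/5), and get -451/5.
I run dayspinner.mhop(10): 1936-04-05.
Invoking mathcell.show: -451/5.
Calling mathcell.over(-37): 451/185.

Answer: 451/185


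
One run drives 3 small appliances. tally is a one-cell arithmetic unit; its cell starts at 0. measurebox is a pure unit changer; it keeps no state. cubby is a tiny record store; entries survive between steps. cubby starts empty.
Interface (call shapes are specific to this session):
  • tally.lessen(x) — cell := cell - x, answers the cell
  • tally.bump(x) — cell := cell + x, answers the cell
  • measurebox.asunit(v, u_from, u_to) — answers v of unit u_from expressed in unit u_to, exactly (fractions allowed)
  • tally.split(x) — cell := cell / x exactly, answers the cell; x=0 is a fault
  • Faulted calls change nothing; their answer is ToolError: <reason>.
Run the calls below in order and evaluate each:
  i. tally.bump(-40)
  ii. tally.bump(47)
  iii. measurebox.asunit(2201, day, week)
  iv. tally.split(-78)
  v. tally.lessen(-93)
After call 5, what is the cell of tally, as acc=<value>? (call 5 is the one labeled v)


I use tally.bump with x=-40, and see -40.
Invoking tally.bump with x=47, and see 7.
Now I run measurebox.asunit with v=2201, u_from=day, u_to=week, → 2201/7.
Calling tally.split with x=-78, giving -7/78.
I call tally.lessen with x=-93, and observe 7247/78.

Answer: acc=7247/78


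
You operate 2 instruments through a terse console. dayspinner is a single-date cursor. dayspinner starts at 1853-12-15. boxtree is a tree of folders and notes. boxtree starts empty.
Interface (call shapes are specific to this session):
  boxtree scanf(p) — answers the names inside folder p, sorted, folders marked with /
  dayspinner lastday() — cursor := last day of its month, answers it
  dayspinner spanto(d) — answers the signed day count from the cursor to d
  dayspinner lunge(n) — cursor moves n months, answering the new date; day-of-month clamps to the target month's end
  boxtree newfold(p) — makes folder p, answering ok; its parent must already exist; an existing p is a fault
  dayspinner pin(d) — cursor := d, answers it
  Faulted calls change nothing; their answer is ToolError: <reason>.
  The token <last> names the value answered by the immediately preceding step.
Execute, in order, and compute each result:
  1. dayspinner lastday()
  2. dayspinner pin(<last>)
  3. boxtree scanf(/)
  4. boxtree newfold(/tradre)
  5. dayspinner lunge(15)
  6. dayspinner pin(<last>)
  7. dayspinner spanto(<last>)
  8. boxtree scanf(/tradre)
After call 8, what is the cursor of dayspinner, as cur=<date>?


I invoke dayspinner lastday(), and get 1853-12-31.
I try dayspinner pin on <last>, — result: 1853-12-31.
Then boxtree scanf on /, giving [].
I run boxtree newfold on /tradre, → ok.
Invoking dayspinner lunge on 15, giving 1855-03-31.
Then dayspinner pin on <last>, — result: 1855-03-31.
Invoking dayspinner spanto on <last>, giving 0.
I try boxtree scanf on /tradre: [].

Answer: cur=1855-03-31


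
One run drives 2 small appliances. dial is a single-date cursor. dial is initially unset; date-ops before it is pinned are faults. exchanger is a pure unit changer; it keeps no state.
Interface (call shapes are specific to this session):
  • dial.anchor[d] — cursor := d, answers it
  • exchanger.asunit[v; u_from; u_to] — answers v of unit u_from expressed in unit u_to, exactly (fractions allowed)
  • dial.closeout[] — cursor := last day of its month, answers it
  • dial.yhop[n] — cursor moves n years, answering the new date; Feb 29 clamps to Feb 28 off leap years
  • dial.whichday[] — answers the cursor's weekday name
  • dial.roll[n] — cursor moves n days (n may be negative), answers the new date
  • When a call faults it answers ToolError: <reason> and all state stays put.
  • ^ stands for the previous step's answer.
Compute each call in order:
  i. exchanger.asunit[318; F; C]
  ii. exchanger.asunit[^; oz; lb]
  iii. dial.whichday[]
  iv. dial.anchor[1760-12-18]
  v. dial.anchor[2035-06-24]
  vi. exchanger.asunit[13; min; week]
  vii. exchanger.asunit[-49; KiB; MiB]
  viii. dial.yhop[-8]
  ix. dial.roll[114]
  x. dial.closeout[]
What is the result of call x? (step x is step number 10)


I try asunit with v→318, u_from→F, u_to→C, yielding 1430/9.
I invoke asunit with v→^, u_from→oz, u_to→lb, and get 715/72.
Next I call whichday(), and get ToolError: no date set.
I call anchor with d→1760-12-18, giving 1760-12-18.
Calling anchor with d→2035-06-24, — result: 2035-06-24.
Next I call asunit with v→13, u_from→min, u_to→week, yielding 13/10080.
Then asunit with v→-49, u_from→KiB, u_to→MiB, and get -49/1024.
Next I call yhop with n→-8, and observe 2027-06-24.
Next I call roll with n→114: 2027-10-16.
I run closeout(): 2027-10-31.

Answer: 2027-10-31


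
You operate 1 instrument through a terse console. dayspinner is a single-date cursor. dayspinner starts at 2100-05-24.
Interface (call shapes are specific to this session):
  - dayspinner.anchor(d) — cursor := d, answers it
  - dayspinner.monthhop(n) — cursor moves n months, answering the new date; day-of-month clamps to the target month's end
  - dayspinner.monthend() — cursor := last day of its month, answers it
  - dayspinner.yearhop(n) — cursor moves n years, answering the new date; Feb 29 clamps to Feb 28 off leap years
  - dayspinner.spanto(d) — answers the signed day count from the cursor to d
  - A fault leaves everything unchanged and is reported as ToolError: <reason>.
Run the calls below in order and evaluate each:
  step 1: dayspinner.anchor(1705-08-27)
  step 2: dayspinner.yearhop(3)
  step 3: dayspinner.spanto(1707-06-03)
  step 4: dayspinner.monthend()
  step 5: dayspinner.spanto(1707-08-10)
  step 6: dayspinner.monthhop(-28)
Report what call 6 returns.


Calling dayspinner.anchor using d: 1705-08-27: 1705-08-27.
Invoking dayspinner.yearhop using n: 3, which returns 1708-08-27.
I invoke dayspinner.spanto using d: 1707-06-03, → -451.
I try dayspinner.monthend(), giving 1708-08-31.
I run dayspinner.spanto using d: 1707-08-10, giving -387.
Now I run dayspinner.monthhop using n: -28, and get 1706-04-30.

Answer: 1706-04-30


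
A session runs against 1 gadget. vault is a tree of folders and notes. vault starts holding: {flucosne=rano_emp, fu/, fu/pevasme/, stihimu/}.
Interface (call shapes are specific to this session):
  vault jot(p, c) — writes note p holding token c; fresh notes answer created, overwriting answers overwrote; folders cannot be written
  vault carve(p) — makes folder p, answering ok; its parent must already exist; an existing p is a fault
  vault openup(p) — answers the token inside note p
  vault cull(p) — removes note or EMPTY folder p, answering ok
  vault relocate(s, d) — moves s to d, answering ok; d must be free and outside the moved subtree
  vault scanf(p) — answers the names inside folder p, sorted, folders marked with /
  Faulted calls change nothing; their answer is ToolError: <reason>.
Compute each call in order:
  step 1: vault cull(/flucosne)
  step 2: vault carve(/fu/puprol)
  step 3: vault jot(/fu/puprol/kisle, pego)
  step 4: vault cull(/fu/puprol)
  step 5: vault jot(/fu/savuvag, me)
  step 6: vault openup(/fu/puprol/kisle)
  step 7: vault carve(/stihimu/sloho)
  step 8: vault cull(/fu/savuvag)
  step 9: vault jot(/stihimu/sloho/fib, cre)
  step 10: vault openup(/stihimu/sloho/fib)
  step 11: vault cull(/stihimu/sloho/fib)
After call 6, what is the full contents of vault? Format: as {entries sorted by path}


Step: vault cull[p='/flucosne']
Result: ok
Step: vault carve[p='/fu/puprol']
Result: ok
Step: vault jot[p='/fu/puprol/kisle'; c='pego']
Result: created
Step: vault cull[p='/fu/puprol']
Result: ToolError: not empty
Step: vault jot[p='/fu/savuvag'; c='me']
Result: created
Step: vault openup[p='/fu/puprol/kisle']
Result: pego
Step: vault carve[p='/stihimu/sloho']
Result: ok
Step: vault cull[p='/fu/savuvag']
Result: ok
Step: vault jot[p='/stihimu/sloho/fib'; c='cre']
Result: created
Step: vault openup[p='/stihimu/sloho/fib']
Result: cre
Step: vault cull[p='/stihimu/sloho/fib']
Result: ok

Answer: {fu/, fu/pevasme/, fu/puprol/, fu/puprol/kisle=pego, fu/savuvag=me, stihimu/}


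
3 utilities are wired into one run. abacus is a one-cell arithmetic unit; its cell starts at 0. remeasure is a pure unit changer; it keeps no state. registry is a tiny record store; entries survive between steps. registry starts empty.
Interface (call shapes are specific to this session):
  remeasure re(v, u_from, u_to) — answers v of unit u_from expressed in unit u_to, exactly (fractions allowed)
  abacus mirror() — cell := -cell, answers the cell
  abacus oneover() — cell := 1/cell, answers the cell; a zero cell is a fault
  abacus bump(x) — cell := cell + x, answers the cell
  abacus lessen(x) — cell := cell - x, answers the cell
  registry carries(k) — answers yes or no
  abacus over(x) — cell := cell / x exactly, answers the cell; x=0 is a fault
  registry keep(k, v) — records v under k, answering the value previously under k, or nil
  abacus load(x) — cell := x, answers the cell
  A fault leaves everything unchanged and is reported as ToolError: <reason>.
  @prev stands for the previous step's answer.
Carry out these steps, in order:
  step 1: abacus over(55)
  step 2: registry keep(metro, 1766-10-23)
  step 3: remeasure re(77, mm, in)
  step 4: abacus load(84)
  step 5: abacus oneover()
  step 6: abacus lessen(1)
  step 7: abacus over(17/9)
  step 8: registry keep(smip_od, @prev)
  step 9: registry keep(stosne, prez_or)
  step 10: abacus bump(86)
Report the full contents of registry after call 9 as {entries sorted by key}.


Answer: {metro=1766-10-23, smip_od=-249/476, stosne=prez_or}

Derivation:
>>> abacus over x: 55
= 0
>>> registry keep k: metro v: 1766-10-23
= nil
>>> remeasure re v: 77 u_from: mm u_to: in
= 385/127
>>> abacus load x: 84
= 84
>>> abacus oneover
= 1/84
>>> abacus lessen x: 1
= -83/84
>>> abacus over x: 17/9
= -249/476
>>> registry keep k: smip_od v: @prev
= nil
>>> registry keep k: stosne v: prez_or
= nil
>>> abacus bump x: 86
= 40687/476


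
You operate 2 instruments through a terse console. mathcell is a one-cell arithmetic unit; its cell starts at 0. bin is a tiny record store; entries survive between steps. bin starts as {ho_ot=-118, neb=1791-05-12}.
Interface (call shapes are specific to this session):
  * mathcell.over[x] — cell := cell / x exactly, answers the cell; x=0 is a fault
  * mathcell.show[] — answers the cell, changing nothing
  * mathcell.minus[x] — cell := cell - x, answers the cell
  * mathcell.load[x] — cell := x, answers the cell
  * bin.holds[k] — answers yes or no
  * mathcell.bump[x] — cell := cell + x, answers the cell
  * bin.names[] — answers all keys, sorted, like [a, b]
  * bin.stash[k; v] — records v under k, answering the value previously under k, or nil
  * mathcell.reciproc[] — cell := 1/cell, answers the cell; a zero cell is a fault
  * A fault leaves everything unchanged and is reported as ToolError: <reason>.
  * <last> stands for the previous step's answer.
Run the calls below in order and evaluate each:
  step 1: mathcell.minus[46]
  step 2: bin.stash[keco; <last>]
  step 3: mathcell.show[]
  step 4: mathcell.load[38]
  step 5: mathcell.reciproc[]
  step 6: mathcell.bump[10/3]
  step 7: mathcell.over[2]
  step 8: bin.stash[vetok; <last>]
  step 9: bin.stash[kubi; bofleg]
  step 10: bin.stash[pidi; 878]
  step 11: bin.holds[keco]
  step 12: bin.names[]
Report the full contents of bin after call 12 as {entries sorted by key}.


-- 1. mathcell.minus(46) == -46
-- 2. bin.stash(keco, <last>) == nil
-- 3. mathcell.show() == -46
-- 4. mathcell.load(38) == 38
-- 5. mathcell.reciproc() == 1/38
-- 6. mathcell.bump(10/3) == 383/114
-- 7. mathcell.over(2) == 383/228
-- 8. bin.stash(vetok, <last>) == nil
-- 9. bin.stash(kubi, bofleg) == nil
-- 10. bin.stash(pidi, 878) == nil
-- 11. bin.holds(keco) == yes
-- 12. bin.names() == [ho_ot, keco, kubi, neb, pidi, vetok]

Answer: {ho_ot=-118, keco=-46, kubi=bofleg, neb=1791-05-12, pidi=878, vetok=383/228}


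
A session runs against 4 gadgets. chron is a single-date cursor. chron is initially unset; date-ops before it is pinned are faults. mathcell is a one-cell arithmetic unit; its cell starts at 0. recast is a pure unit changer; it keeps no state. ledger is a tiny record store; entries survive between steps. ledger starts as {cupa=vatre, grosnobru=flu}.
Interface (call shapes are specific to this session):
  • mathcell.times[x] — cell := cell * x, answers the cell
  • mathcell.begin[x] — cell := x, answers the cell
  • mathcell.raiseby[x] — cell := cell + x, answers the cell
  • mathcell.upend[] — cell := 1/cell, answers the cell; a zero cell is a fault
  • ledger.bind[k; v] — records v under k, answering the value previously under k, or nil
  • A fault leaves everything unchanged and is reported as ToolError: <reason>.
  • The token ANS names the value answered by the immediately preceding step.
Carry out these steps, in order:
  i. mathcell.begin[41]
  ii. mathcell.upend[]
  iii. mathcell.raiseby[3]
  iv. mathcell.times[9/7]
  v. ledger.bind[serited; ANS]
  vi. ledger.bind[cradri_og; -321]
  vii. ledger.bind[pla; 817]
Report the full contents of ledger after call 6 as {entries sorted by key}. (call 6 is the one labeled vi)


>>> begin x→41
  41
>>> upend
  1/41
>>> raiseby x→3
  124/41
>>> times x→9/7
  1116/287
>>> bind k→serited v→ANS
  nil
>>> bind k→cradri_og v→-321
  nil
>>> bind k→pla v→817
  nil

Answer: {cradri_og=-321, cupa=vatre, grosnobru=flu, serited=1116/287}


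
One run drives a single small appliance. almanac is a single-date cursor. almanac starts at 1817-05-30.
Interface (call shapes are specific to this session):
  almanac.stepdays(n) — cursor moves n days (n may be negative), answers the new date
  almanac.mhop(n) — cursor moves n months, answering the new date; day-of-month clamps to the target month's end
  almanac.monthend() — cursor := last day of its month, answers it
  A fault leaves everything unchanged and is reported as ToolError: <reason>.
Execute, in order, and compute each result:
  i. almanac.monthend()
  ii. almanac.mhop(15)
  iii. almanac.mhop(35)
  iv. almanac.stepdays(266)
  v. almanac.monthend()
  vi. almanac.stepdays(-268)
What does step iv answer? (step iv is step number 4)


-> almanac.monthend()
<- 1817-05-31
-> almanac.mhop(n→15)
<- 1818-08-31
-> almanac.mhop(n→35)
<- 1821-07-31
-> almanac.stepdays(n→266)
<- 1822-04-23
-> almanac.monthend()
<- 1822-04-30
-> almanac.stepdays(n→-268)
<- 1821-08-05

Answer: 1822-04-23


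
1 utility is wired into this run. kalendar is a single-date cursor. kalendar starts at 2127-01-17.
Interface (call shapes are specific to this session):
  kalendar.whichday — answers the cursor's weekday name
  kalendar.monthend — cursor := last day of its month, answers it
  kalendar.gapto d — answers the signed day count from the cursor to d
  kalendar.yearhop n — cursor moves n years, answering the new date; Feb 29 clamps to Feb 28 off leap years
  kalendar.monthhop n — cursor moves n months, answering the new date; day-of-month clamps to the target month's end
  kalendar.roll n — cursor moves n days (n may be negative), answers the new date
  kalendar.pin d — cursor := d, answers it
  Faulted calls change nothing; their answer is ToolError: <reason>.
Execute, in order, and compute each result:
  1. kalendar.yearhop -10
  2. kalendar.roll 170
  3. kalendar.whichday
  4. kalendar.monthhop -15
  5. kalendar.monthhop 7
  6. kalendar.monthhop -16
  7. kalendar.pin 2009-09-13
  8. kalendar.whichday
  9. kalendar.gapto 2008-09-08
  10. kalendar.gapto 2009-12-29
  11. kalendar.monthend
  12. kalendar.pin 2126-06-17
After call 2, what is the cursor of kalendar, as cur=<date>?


Answer: cur=2117-07-06

Derivation:
// 1. kalendar.yearhop(n=-10) ~> 2117-01-17
// 2. kalendar.roll(n=170) ~> 2117-07-06
// 3. kalendar.whichday() ~> Tuesday
// 4. kalendar.monthhop(n=-15) ~> 2116-04-06
// 5. kalendar.monthhop(n=7) ~> 2116-11-06
// 6. kalendar.monthhop(n=-16) ~> 2115-07-06
// 7. kalendar.pin(d=2009-09-13) ~> 2009-09-13
// 8. kalendar.whichday() ~> Sunday
// 9. kalendar.gapto(d=2008-09-08) ~> -370
// 10. kalendar.gapto(d=2009-12-29) ~> 107
// 11. kalendar.monthend() ~> 2009-09-30
// 12. kalendar.pin(d=2126-06-17) ~> 2126-06-17


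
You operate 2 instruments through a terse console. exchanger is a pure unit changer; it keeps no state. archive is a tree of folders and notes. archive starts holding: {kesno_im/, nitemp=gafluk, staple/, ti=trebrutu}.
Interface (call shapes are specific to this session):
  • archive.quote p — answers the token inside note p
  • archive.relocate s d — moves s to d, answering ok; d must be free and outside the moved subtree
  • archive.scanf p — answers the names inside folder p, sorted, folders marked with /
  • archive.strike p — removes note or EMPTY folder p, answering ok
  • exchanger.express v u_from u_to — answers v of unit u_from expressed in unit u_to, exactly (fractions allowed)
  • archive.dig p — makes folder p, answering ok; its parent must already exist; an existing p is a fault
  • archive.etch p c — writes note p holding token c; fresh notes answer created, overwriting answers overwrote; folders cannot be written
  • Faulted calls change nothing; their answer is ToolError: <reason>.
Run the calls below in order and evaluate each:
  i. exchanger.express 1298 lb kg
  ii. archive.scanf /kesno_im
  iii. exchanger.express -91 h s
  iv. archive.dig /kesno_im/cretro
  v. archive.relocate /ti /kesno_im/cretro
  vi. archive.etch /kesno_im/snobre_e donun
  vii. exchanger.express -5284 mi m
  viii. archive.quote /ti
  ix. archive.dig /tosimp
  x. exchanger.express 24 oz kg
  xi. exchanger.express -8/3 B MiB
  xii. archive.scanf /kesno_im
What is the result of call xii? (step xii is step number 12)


>>> exchanger.express v='1298' u_from='lb' u_to='kg'
  29438144813/50000000
>>> archive.scanf p='/kesno_im'
  []
>>> exchanger.express v='-91' u_from='h' u_to='s'
  -327600
>>> archive.dig p='/kesno_im/cretro'
  ok
>>> archive.relocate s='/ti' d='/kesno_im/cretro'
  ToolError: exists
>>> archive.etch p='/kesno_im/snobre_e' c='donun'
  created
>>> exchanger.express v='-5284' u_from='mi' u_to='m'
  -1062971712/125
>>> archive.quote p='/ti'
  trebrutu
>>> archive.dig p='/tosimp'
  ok
>>> exchanger.express v='24' u_from='oz' u_to='kg'
  136077711/200000000
>>> exchanger.express v='-8/3' u_from='B' u_to='MiB'
  -1/393216
>>> archive.scanf p='/kesno_im'
  [cretro/, snobre_e]

Answer: [cretro/, snobre_e]


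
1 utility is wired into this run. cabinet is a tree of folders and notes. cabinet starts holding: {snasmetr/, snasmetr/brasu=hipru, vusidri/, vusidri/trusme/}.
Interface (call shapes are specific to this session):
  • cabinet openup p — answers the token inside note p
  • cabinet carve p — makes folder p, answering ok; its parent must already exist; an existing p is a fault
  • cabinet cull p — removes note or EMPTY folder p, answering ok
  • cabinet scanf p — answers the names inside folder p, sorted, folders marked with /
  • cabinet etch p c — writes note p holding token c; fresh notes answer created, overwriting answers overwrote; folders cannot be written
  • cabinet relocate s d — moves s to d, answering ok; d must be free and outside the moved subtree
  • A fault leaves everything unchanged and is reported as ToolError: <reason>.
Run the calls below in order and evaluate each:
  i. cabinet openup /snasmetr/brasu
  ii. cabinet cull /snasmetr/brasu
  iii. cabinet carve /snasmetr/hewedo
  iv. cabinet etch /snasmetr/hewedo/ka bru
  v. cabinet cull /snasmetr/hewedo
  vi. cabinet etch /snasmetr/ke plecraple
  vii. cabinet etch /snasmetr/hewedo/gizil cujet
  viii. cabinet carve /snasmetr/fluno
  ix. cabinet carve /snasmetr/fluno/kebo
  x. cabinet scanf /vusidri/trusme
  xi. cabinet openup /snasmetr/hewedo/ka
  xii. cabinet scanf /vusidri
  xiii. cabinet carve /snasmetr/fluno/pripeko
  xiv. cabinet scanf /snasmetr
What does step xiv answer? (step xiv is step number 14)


> cabinet openup p=/snasmetr/brasu
  hipru
> cabinet cull p=/snasmetr/brasu
  ok
> cabinet carve p=/snasmetr/hewedo
  ok
> cabinet etch p=/snasmetr/hewedo/ka c=bru
  created
> cabinet cull p=/snasmetr/hewedo
  ToolError: not empty
> cabinet etch p=/snasmetr/ke c=plecraple
  created
> cabinet etch p=/snasmetr/hewedo/gizil c=cujet
  created
> cabinet carve p=/snasmetr/fluno
  ok
> cabinet carve p=/snasmetr/fluno/kebo
  ok
> cabinet scanf p=/vusidri/trusme
  []
> cabinet openup p=/snasmetr/hewedo/ka
  bru
> cabinet scanf p=/vusidri
  [trusme/]
> cabinet carve p=/snasmetr/fluno/pripeko
  ok
> cabinet scanf p=/snasmetr
  [fluno/, hewedo/, ke]

Answer: [fluno/, hewedo/, ke]


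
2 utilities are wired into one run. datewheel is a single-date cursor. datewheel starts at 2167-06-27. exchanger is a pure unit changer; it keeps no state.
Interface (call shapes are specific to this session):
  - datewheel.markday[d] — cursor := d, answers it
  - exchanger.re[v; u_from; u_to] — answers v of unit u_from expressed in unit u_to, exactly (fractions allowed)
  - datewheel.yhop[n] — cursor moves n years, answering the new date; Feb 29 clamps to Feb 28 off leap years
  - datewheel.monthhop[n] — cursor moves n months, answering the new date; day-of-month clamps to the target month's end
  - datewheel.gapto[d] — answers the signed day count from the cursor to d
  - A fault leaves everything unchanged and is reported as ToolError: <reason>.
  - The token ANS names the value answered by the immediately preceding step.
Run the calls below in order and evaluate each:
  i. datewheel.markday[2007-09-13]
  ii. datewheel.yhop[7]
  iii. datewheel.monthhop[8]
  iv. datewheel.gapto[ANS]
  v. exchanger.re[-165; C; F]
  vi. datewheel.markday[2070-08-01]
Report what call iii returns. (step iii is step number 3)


-> datewheel.markday(d→2007-09-13)
<- 2007-09-13
-> datewheel.yhop(n→7)
<- 2014-09-13
-> datewheel.monthhop(n→8)
<- 2015-05-13
-> datewheel.gapto(d→ANS)
<- 0
-> exchanger.re(v→-165, u_from→C, u_to→F)
<- -265
-> datewheel.markday(d→2070-08-01)
<- 2070-08-01

Answer: 2015-05-13
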